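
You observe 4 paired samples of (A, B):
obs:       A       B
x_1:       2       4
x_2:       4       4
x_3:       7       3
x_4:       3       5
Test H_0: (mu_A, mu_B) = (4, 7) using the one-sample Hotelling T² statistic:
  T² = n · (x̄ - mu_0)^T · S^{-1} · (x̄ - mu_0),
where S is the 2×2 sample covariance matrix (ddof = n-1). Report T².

Step 1 — sample mean vector:
  mean(A) = (2 + 4 + 7 + 3) / 4 = 16/4 = 4
  mean(B) = (4 + 4 + 3 + 5) / 4 = 16/4 = 4
  x̄ = (4, 4),  deviation x̄ - mu_0 = (4, 4) - (4, 7) = (0, -3).

Step 2 — sample covariance matrix, S[i,j] = (1/(n-1)) · Σ_k (x_{k,i} - mean_i) · (x_{k,j} - mean_j), divisor n-1 = 3:
  S[A,A] = ((-2)·(-2) + (0)·(0) + (3)·(3) + (-1)·(-1)) / 3 = 14/3 = 4.6667
  S[A,B] = ((-2)·(0) + (0)·(0) + (3)·(-1) + (-1)·(1)) / 3 = -4/3 = -1.3333
  S[B,B] = ((0)·(0) + (0)·(0) + (-1)·(-1) + (1)·(1)) / 3 = 2/3 = 0.6667
  S = [[4.6667, -1.3333],
 [-1.3333, 0.6667]].

Step 3 — invert S. det(S) = 4.6667·0.6667 - (-1.3333)² = 1.3333.
  S^{-1} = (1/det) · [[d, -b], [-b, a]] = [[0.5, 1],
 [1, 3.5]].

Step 4 — quadratic form (x̄ - mu_0)^T · S^{-1} · (x̄ - mu_0):
  S^{-1} · (x̄ - mu_0) = (-3, -10.5),
  (x̄ - mu_0)^T · [...] = (0)·(-3) + (-3)·(-10.5) = 31.5.

Step 5 — scale by n: T² = 4 · 31.5 = 126.

T² ≈ 126


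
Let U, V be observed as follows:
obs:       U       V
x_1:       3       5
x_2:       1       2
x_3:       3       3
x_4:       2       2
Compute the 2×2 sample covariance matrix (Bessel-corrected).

Step 1 — column means:
  mean(U) = (3 + 1 + 3 + 2) / 4 = 9/4 = 2.25
  mean(V) = (5 + 2 + 3 + 2) / 4 = 12/4 = 3

Step 2 — sample covariance S[i,j] = (1/(n-1)) · Σ_k (x_{k,i} - mean_i) · (x_{k,j} - mean_j), with n-1 = 3.
  S[U,U] = ((0.75)·(0.75) + (-1.25)·(-1.25) + (0.75)·(0.75) + (-0.25)·(-0.25)) / 3 = 2.75/3 = 0.9167
  S[U,V] = ((0.75)·(2) + (-1.25)·(-1) + (0.75)·(0) + (-0.25)·(-1)) / 3 = 3/3 = 1
  S[V,V] = ((2)·(2) + (-1)·(-1) + (0)·(0) + (-1)·(-1)) / 3 = 6/3 = 2

S is symmetric (S[j,i] = S[i,j]). Assembling:

S = [[0.9167, 1],
 [1, 2]]


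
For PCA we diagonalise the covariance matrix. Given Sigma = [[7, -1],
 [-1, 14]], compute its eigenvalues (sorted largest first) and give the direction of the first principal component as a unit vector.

Step 1 — characteristic polynomial of 2×2 Sigma:
  det(Sigma - λI) = λ² - trace · λ + det = 0.
  trace = 7 + 14 = 21, det = 7·14 - (-1)² = 97.
Step 2 — discriminant:
  Δ = trace² - 4·det = 441 - 388 = 53.
Step 3 — eigenvalues:
  λ = (trace ± √Δ)/2 = (21 ± 7.2801)/2,
  λ_1 = 14.1401,  λ_2 = 6.8599.

Step 4 — unit eigenvector for λ_1: solve (Sigma - λ_1 I)v = 0. First row:
  (7 - 14.1401)·v_x + (-1)·v_y = 0, i.e. (-7.1401)·v_x + (-1)·v_y = 0,
  so v ∝ (b, λ_1 - a) = (-1, 7.1401); multiply by -1 so the first entry is positive: u = (1, -7.1401).
  ||u|| = √((1)² + (-7.1401)²) = √(51.9804) ≈ 7.2097,
  v_1 = u/||u|| ≈ (0.1387, -0.9903) (||v_1|| = 1).

λ_1 = 14.1401,  λ_2 = 6.8599;  v_1 ≈ (0.1387, -0.9903)


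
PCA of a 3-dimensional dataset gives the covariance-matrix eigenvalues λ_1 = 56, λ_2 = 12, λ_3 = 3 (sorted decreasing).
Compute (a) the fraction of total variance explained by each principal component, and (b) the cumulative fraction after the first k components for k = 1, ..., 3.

Step 1 — total variance = trace(Sigma) = Σ λ_i = 56 + 12 + 3 = 71.

Step 2 — fraction explained by component i = λ_i / Σ λ:
  PC1: 56/71 = 0.7887
  PC2: 12/71 = 0.169
  PC3: 3/71 = 0.0423

Step 3 — cumulative fraction after k components = (λ_1 + ... + λ_k) / Σ λ:
  k = 1: 56/71 = 0.7887
  k = 2: (56 + 12)/71 = 68/71 = 0.9577
  k = 3: (56 + 12 + 3)/71 = 71/71 = 1

Summary (fraction, with percent):

explained: PC1 0.7887 (78.87%), PC2 0.169 (16.9%), PC3 0.0423 (4.23%);  cumulative: 0.7887, 0.9577, 1


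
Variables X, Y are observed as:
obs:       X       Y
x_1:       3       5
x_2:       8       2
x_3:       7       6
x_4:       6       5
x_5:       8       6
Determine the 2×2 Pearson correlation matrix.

Step 1 — column means:
  mean(X) = (3 + 8 + 7 + 6 + 8) / 5 = 32/5 = 6.4
  mean(Y) = (5 + 2 + 6 + 5 + 6) / 5 = 24/5 = 4.8

Step 2 — sample variances and covariances s[i,j] = (1/(n-1)) · Σ_k (x_{k,i} - mean_i) · (x_{k,j} - mean_j), with n-1 = 4:
  s[X,X] = ((-3.4)·(-3.4) + (1.6)·(1.6) + (0.6)·(0.6) + (-0.4)·(-0.4) + (1.6)·(1.6)) / 4 = 17.2/4 = 4.3
  s[X,Y] = ((-3.4)·(0.2) + (1.6)·(-2.8) + (0.6)·(1.2) + (-0.4)·(0.2) + (1.6)·(1.2)) / 4 = -2.6/4 = -0.65
  s[Y,Y] = ((0.2)·(0.2) + (-2.8)·(-2.8) + (1.2)·(1.2) + (0.2)·(0.2) + (1.2)·(1.2)) / 4 = 10.8/4 = 2.7
  Sample standard deviations s_i = √(s[i,i]):
  s(X) = √(4.3) = 2.0736
  s(Y) = √(2.7) = 1.6432

Step 3 — r_{ij} = s_{ij} / (s_i · s_j):
  r[X,X] = 1 (diagonal).
  r[X,Y] = -0.65 / (2.0736 · 1.6432) = -0.65 / 3.4073 = -0.1908
  r[Y,Y] = 1 (diagonal).

R is symmetric with unit diagonal. Assembling:

R = [[1, -0.1908],
 [-0.1908, 1]]


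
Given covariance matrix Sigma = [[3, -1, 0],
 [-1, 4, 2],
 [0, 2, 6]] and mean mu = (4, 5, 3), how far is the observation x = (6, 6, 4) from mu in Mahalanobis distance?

Step 1 — centre the observation: (x - mu) = (2, 1, 1).

Step 2 — invert Sigma (cofactor / det for 3×3, or solve directly):
  Sigma^{-1} = [[0.3704, 0.1111, -0.037],
 [0.1111, 0.3333, -0.1111],
 [-0.037, -0.1111, 0.2037]].

Step 3 — form the quadratic (x - mu)^T · Sigma^{-1} · (x - mu):
  Sigma^{-1} · (x - mu) = (0.8148, 0.4444, 0.0185).
  (x - mu)^T · [Sigma^{-1} · (x - mu)] = (2)·(0.8148) + (1)·(0.4444) + (1)·(0.0185) = 2.0926.

Step 4 — take square root: d = √(2.0926) ≈ 1.4466.

d(x, mu) = √(2.0926) ≈ 1.4466


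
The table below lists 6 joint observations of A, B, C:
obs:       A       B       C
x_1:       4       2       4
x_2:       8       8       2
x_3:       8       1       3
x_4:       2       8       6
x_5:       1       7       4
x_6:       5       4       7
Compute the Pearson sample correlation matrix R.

Step 1 — column means:
  mean(A) = (4 + 8 + 8 + 2 + 1 + 5) / 6 = 28/6 = 4.6667
  mean(B) = (2 + 8 + 1 + 8 + 7 + 4) / 6 = 30/6 = 5
  mean(C) = (4 + 2 + 3 + 6 + 4 + 7) / 6 = 26/6 = 4.3333

Step 2 — sample variances and covariances s[i,j] = (1/(n-1)) · Σ_k (x_{k,i} - mean_i) · (x_{k,j} - mean_j), with n-1 = 5:
  s[A,A] = ((-0.6667)·(-0.6667) + (3.3333)·(3.3333) + (3.3333)·(3.3333) + (-2.6667)·(-2.6667) + (-3.6667)·(-3.6667) + (0.3333)·(0.3333)) / 5 = 43.3333/5 = 8.6667
  s[A,B] = ((-0.6667)·(-3) + (3.3333)·(3) + (3.3333)·(-4) + (-2.6667)·(3) + (-3.6667)·(2) + (0.3333)·(-1)) / 5 = -17/5 = -3.4
  s[A,C] = ((-0.6667)·(-0.3333) + (3.3333)·(-2.3333) + (3.3333)·(-1.3333) + (-2.6667)·(1.6667) + (-3.6667)·(-0.3333) + (0.3333)·(2.6667)) / 5 = -14.3333/5 = -2.8667
  s[B,B] = ((-3)·(-3) + (3)·(3) + (-4)·(-4) + (3)·(3) + (2)·(2) + (-1)·(-1)) / 5 = 48/5 = 9.6
  s[B,C] = ((-3)·(-0.3333) + (3)·(-2.3333) + (-4)·(-1.3333) + (3)·(1.6667) + (2)·(-0.3333) + (-1)·(2.6667)) / 5 = 1/5 = 0.2
  s[C,C] = ((-0.3333)·(-0.3333) + (-2.3333)·(-2.3333) + (-1.3333)·(-1.3333) + (1.6667)·(1.6667) + (-0.3333)·(-0.3333) + (2.6667)·(2.6667)) / 5 = 17.3333/5 = 3.4667
  Sample standard deviations s_i = √(s[i,i]):
  s(A) = √(8.6667) = 2.9439
  s(B) = √(9.6) = 3.0984
  s(C) = √(3.4667) = 1.8619

Step 3 — r_{ij} = s_{ij} / (s_i · s_j):
  r[A,A] = 1 (diagonal).
  r[A,B] = -3.4 / (2.9439 · 3.0984) = -3.4 / 9.1214 = -0.3727
  r[A,C] = -2.8667 / (2.9439 · 1.8619) = -2.8667 / 5.4813 = -0.523
  r[B,B] = 1 (diagonal).
  r[B,C] = 0.2 / (3.0984 · 1.8619) = 0.2 / 5.7689 = 0.0347
  r[C,C] = 1 (diagonal).

R is symmetric with unit diagonal. Assembling:

R = [[1, -0.3727, -0.523],
 [-0.3727, 1, 0.0347],
 [-0.523, 0.0347, 1]]


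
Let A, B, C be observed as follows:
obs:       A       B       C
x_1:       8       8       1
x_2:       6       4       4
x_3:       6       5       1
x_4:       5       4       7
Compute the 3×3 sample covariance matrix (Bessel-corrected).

Step 1 — column means:
  mean(A) = (8 + 6 + 6 + 5) / 4 = 25/4 = 6.25
  mean(B) = (8 + 4 + 5 + 4) / 4 = 21/4 = 5.25
  mean(C) = (1 + 4 + 1 + 7) / 4 = 13/4 = 3.25

Step 2 — sample covariance S[i,j] = (1/(n-1)) · Σ_k (x_{k,i} - mean_i) · (x_{k,j} - mean_j), with n-1 = 3.
  S[A,A] = ((1.75)·(1.75) + (-0.25)·(-0.25) + (-0.25)·(-0.25) + (-1.25)·(-1.25)) / 3 = 4.75/3 = 1.5833
  S[A,B] = ((1.75)·(2.75) + (-0.25)·(-1.25) + (-0.25)·(-0.25) + (-1.25)·(-1.25)) / 3 = 6.75/3 = 2.25
  S[A,C] = ((1.75)·(-2.25) + (-0.25)·(0.75) + (-0.25)·(-2.25) + (-1.25)·(3.75)) / 3 = -8.25/3 = -2.75
  S[B,B] = ((2.75)·(2.75) + (-1.25)·(-1.25) + (-0.25)·(-0.25) + (-1.25)·(-1.25)) / 3 = 10.75/3 = 3.5833
  S[B,C] = ((2.75)·(-2.25) + (-1.25)·(0.75) + (-0.25)·(-2.25) + (-1.25)·(3.75)) / 3 = -11.25/3 = -3.75
  S[C,C] = ((-2.25)·(-2.25) + (0.75)·(0.75) + (-2.25)·(-2.25) + (3.75)·(3.75)) / 3 = 24.75/3 = 8.25

S is symmetric (S[j,i] = S[i,j]). Assembling:

S = [[1.5833, 2.25, -2.75],
 [2.25, 3.5833, -3.75],
 [-2.75, -3.75, 8.25]]


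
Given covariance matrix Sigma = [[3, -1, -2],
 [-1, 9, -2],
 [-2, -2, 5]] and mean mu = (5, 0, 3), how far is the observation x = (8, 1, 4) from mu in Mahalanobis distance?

Step 1 — centre the observation: (x - mu) = (3, 1, 1).

Step 2 — invert Sigma (cofactor / det for 3×3, or solve directly):
  Sigma^{-1} = [[0.5541, 0.1216, 0.2703],
 [0.1216, 0.1486, 0.1081],
 [0.2703, 0.1081, 0.3514]].

Step 3 — form the quadratic (x - mu)^T · Sigma^{-1} · (x - mu):
  Sigma^{-1} · (x - mu) = (2.0541, 0.6216, 1.2703).
  (x - mu)^T · [Sigma^{-1} · (x - mu)] = (3)·(2.0541) + (1)·(0.6216) + (1)·(1.2703) = 8.0541.

Step 4 — take square root: d = √(8.0541) ≈ 2.838.

d(x, mu) = √(8.0541) ≈ 2.838


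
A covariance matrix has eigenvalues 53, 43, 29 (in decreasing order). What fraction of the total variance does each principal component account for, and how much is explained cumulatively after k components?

Step 1 — total variance = trace(Sigma) = Σ λ_i = 53 + 43 + 29 = 125.

Step 2 — fraction explained by component i = λ_i / Σ λ:
  PC1: 53/125 = 0.424
  PC2: 43/125 = 0.344
  PC3: 29/125 = 0.232

Step 3 — cumulative fraction after k components = (λ_1 + ... + λ_k) / Σ λ:
  k = 1: 53/125 = 0.424
  k = 2: (53 + 43)/125 = 96/125 = 0.768
  k = 3: (53 + 43 + 29)/125 = 125/125 = 1

Summary (fraction, with percent):

explained: PC1 0.424 (42.4%), PC2 0.344 (34.4%), PC3 0.232 (23.2%);  cumulative: 0.424, 0.768, 1


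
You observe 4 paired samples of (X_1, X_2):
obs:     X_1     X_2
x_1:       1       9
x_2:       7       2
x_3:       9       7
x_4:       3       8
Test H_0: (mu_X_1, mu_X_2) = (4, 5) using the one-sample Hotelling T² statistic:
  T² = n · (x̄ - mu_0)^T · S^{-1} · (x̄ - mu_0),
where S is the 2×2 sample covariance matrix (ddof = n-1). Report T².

Step 1 — sample mean vector:
  mean(X_1) = (1 + 7 + 9 + 3) / 4 = 20/4 = 5
  mean(X_2) = (9 + 2 + 7 + 8) / 4 = 26/4 = 6.5
  x̄ = (5, 6.5),  deviation x̄ - mu_0 = (5, 6.5) - (4, 5) = (1, 1.5).

Step 2 — sample covariance matrix, S[i,j] = (1/(n-1)) · Σ_k (x_{k,i} - mean_i) · (x_{k,j} - mean_j), divisor n-1 = 3:
  S[X_1,X_1] = ((-4)·(-4) + (2)·(2) + (4)·(4) + (-2)·(-2)) / 3 = 40/3 = 13.3333
  S[X_1,X_2] = ((-4)·(2.5) + (2)·(-4.5) + (4)·(0.5) + (-2)·(1.5)) / 3 = -20/3 = -6.6667
  S[X_2,X_2] = ((2.5)·(2.5) + (-4.5)·(-4.5) + (0.5)·(0.5) + (1.5)·(1.5)) / 3 = 29/3 = 9.6667
  S = [[13.3333, -6.6667],
 [-6.6667, 9.6667]].

Step 3 — invert S. det(S) = 13.3333·9.6667 - (-6.6667)² = 84.4444.
  S^{-1} = (1/det) · [[d, -b], [-b, a]] = [[0.1145, 0.0789],
 [0.0789, 0.1579]].

Step 4 — quadratic form (x̄ - mu_0)^T · S^{-1} · (x̄ - mu_0):
  S^{-1} · (x̄ - mu_0) = (0.2329, 0.3158),
  (x̄ - mu_0)^T · [...] = (1)·(0.2329) + (1.5)·(0.3158) = 0.7066.

Step 5 — scale by n: T² = 4 · 0.7066 = 2.8263.

T² ≈ 2.8263


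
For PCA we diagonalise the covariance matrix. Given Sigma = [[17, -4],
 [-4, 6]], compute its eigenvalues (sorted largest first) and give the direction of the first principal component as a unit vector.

Step 1 — characteristic polynomial of 2×2 Sigma:
  det(Sigma - λI) = λ² - trace · λ + det = 0.
  trace = 17 + 6 = 23, det = 17·6 - (-4)² = 86.
Step 2 — discriminant:
  Δ = trace² - 4·det = 529 - 344 = 185.
Step 3 — eigenvalues:
  λ = (trace ± √Δ)/2 = (23 ± 13.6015)/2,
  λ_1 = 18.3007,  λ_2 = 4.6993.

Step 4 — unit eigenvector for λ_1: solve (Sigma - λ_1 I)v = 0. First row:
  (17 - 18.3007)·v_x + (-4)·v_y = 0, i.e. (-1.3007)·v_x + (-4)·v_y = 0,
  so v ∝ (b, λ_1 - a) = (-4, 1.3007); multiply by -1 so the first entry is positive: u = (4, -1.3007).
  ||u|| = √((4)² + (-1.3007)²) = √(17.6919) ≈ 4.2062,
  v_1 = u/||u|| ≈ (0.951, -0.3092) (||v_1|| = 1).

λ_1 = 18.3007,  λ_2 = 4.6993;  v_1 ≈ (0.951, -0.3092)


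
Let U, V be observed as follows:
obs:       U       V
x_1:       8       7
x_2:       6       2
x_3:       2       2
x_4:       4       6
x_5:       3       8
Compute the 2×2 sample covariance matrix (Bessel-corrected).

Step 1 — column means:
  mean(U) = (8 + 6 + 2 + 4 + 3) / 5 = 23/5 = 4.6
  mean(V) = (7 + 2 + 2 + 6 + 8) / 5 = 25/5 = 5

Step 2 — sample covariance S[i,j] = (1/(n-1)) · Σ_k (x_{k,i} - mean_i) · (x_{k,j} - mean_j), with n-1 = 4.
  S[U,U] = ((3.4)·(3.4) + (1.4)·(1.4) + (-2.6)·(-2.6) + (-0.6)·(-0.6) + (-1.6)·(-1.6)) / 4 = 23.2/4 = 5.8
  S[U,V] = ((3.4)·(2) + (1.4)·(-3) + (-2.6)·(-3) + (-0.6)·(1) + (-1.6)·(3)) / 4 = 5/4 = 1.25
  S[V,V] = ((2)·(2) + (-3)·(-3) + (-3)·(-3) + (1)·(1) + (3)·(3)) / 4 = 32/4 = 8

S is symmetric (S[j,i] = S[i,j]). Assembling:

S = [[5.8, 1.25],
 [1.25, 8]]


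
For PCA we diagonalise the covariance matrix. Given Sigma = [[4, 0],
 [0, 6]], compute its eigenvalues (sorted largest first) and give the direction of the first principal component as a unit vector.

Step 1 — characteristic polynomial of 2×2 Sigma:
  det(Sigma - λI) = λ² - trace · λ + det = 0.
  trace = 4 + 6 = 10, det = 4·6 - (0)² = 24.
Step 2 — discriminant:
  Δ = trace² - 4·det = 100 - 96 = 4.
Step 3 — eigenvalues:
  λ = (trace ± √Δ)/2 = (10 ± 2)/2,
  λ_1 = 6,  λ_2 = 4.

Step 4 — unit eigenvector for λ_1: Sigma is diagonal, so its eigenvectors are the coordinate axes. λ_1 = 6 is the diagonal entry on the second coordinate axis, hence
  v_1 = (0, 1) (||v_1|| = 1).

λ_1 = 6,  λ_2 = 4;  v_1 ≈ (0, 1)


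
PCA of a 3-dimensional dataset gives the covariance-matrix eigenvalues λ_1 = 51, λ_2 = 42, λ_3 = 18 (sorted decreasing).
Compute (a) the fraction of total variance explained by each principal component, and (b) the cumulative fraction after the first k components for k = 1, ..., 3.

Step 1 — total variance = trace(Sigma) = Σ λ_i = 51 + 42 + 18 = 111.

Step 2 — fraction explained by component i = λ_i / Σ λ:
  PC1: 51/111 = 0.4595
  PC2: 42/111 = 0.3784
  PC3: 18/111 = 0.1622

Step 3 — cumulative fraction after k components = (λ_1 + ... + λ_k) / Σ λ:
  k = 1: 51/111 = 0.4595
  k = 2: (51 + 42)/111 = 93/111 = 0.8378
  k = 3: (51 + 42 + 18)/111 = 111/111 = 1

Summary (fraction, with percent):

explained: PC1 0.4595 (45.95%), PC2 0.3784 (37.84%), PC3 0.1622 (16.22%);  cumulative: 0.4595, 0.8378, 1


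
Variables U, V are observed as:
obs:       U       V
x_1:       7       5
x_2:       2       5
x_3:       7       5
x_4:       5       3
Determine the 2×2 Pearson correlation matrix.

Step 1 — column means:
  mean(U) = (7 + 2 + 7 + 5) / 4 = 21/4 = 5.25
  mean(V) = (5 + 5 + 5 + 3) / 4 = 18/4 = 4.5

Step 2 — sample variances and covariances s[i,j] = (1/(n-1)) · Σ_k (x_{k,i} - mean_i) · (x_{k,j} - mean_j), with n-1 = 3:
  s[U,U] = ((1.75)·(1.75) + (-3.25)·(-3.25) + (1.75)·(1.75) + (-0.25)·(-0.25)) / 3 = 16.75/3 = 5.5833
  s[U,V] = ((1.75)·(0.5) + (-3.25)·(0.5) + (1.75)·(0.5) + (-0.25)·(-1.5)) / 3 = 0.5/3 = 0.1667
  s[V,V] = ((0.5)·(0.5) + (0.5)·(0.5) + (0.5)·(0.5) + (-1.5)·(-1.5)) / 3 = 3/3 = 1
  Sample standard deviations s_i = √(s[i,i]):
  s(U) = √(5.5833) = 2.3629
  s(V) = √(1) = 1

Step 3 — r_{ij} = s_{ij} / (s_i · s_j):
  r[U,U] = 1 (diagonal).
  r[U,V] = 0.1667 / (2.3629 · 1) = 0.1667 / 2.3629 = 0.0705
  r[V,V] = 1 (diagonal).

R is symmetric with unit diagonal. Assembling:

R = [[1, 0.0705],
 [0.0705, 1]]


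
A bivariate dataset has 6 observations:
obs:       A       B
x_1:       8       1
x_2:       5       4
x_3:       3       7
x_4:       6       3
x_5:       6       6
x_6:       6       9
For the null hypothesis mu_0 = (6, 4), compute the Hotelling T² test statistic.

Step 1 — sample mean vector:
  mean(A) = (8 + 5 + 3 + 6 + 6 + 6) / 6 = 34/6 = 5.6667
  mean(B) = (1 + 4 + 7 + 3 + 6 + 9) / 6 = 30/6 = 5
  x̄ = (5.6667, 5),  deviation x̄ - mu_0 = (5.6667, 5) - (6, 4) = (-0.3333, 1).

Step 2 — sample covariance matrix, S[i,j] = (1/(n-1)) · Σ_k (x_{k,i} - mean_i) · (x_{k,j} - mean_j), divisor n-1 = 5:
  S[A,A] = ((2.3333)·(2.3333) + (-0.6667)·(-0.6667) + (-2.6667)·(-2.6667) + (0.3333)·(0.3333) + (0.3333)·(0.3333) + (0.3333)·(0.3333)) / 5 = 13.3333/5 = 2.6667
  S[A,B] = ((2.3333)·(-4) + (-0.6667)·(-1) + (-2.6667)·(2) + (0.3333)·(-2) + (0.3333)·(1) + (0.3333)·(4)) / 5 = -13/5 = -2.6
  S[B,B] = ((-4)·(-4) + (-1)·(-1) + (2)·(2) + (-2)·(-2) + (1)·(1) + (4)·(4)) / 5 = 42/5 = 8.4
  S = [[2.6667, -2.6],
 [-2.6, 8.4]].

Step 3 — invert S. det(S) = 2.6667·8.4 - (-2.6)² = 15.64.
  S^{-1} = (1/det) · [[d, -b], [-b, a]] = [[0.5371, 0.1662],
 [0.1662, 0.1705]].

Step 4 — quadratic form (x̄ - mu_0)^T · S^{-1} · (x̄ - mu_0):
  S^{-1} · (x̄ - mu_0) = (-0.0128, 0.1151),
  (x̄ - mu_0)^T · [...] = (-0.3333)·(-0.0128) + (1)·(0.1151) = 0.1194.

Step 5 — scale by n: T² = 6 · 0.1194 = 0.7161.

T² ≈ 0.7161


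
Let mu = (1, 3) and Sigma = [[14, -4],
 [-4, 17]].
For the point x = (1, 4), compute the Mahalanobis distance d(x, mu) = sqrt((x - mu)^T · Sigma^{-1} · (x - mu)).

Step 1 — centre the observation: (x - mu) = (0, 1).

Step 2 — invert Sigma. det(Sigma) = 14·17 - (-4)² = 222.
  Sigma^{-1} = (1/det) · [[d, -b], [-b, a]] = [[0.0766, 0.018],
 [0.018, 0.0631]].

Step 3 — form the quadratic (x - mu)^T · Sigma^{-1} · (x - mu):
  Sigma^{-1} · (x - mu) = (0.018, 0.0631).
  (x - mu)^T · [Sigma^{-1} · (x - mu)] = (0)·(0.018) + (1)·(0.0631) = 0.0631.

Step 4 — take square root: d = √(0.0631) ≈ 0.2511.

d(x, mu) = √(0.0631) ≈ 0.2511


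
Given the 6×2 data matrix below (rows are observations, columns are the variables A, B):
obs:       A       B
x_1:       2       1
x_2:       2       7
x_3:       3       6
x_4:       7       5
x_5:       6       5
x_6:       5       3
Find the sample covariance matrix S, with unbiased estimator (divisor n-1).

Step 1 — column means:
  mean(A) = (2 + 2 + 3 + 7 + 6 + 5) / 6 = 25/6 = 4.1667
  mean(B) = (1 + 7 + 6 + 5 + 5 + 3) / 6 = 27/6 = 4.5

Step 2 — sample covariance S[i,j] = (1/(n-1)) · Σ_k (x_{k,i} - mean_i) · (x_{k,j} - mean_j), with n-1 = 5.
  S[A,A] = ((-2.1667)·(-2.1667) + (-2.1667)·(-2.1667) + (-1.1667)·(-1.1667) + (2.8333)·(2.8333) + (1.8333)·(1.8333) + (0.8333)·(0.8333)) / 5 = 22.8333/5 = 4.5667
  S[A,B] = ((-2.1667)·(-3.5) + (-2.1667)·(2.5) + (-1.1667)·(1.5) + (2.8333)·(0.5) + (1.8333)·(0.5) + (0.8333)·(-1.5)) / 5 = 1.5/5 = 0.3
  S[B,B] = ((-3.5)·(-3.5) + (2.5)·(2.5) + (1.5)·(1.5) + (0.5)·(0.5) + (0.5)·(0.5) + (-1.5)·(-1.5)) / 5 = 23.5/5 = 4.7

S is symmetric (S[j,i] = S[i,j]). Assembling:

S = [[4.5667, 0.3],
 [0.3, 4.7]]


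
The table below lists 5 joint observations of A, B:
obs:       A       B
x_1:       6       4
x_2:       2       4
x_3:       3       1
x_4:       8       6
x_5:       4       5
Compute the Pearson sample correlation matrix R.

Step 1 — column means:
  mean(A) = (6 + 2 + 3 + 8 + 4) / 5 = 23/5 = 4.6
  mean(B) = (4 + 4 + 1 + 6 + 5) / 5 = 20/5 = 4

Step 2 — sample variances and covariances s[i,j] = (1/(n-1)) · Σ_k (x_{k,i} - mean_i) · (x_{k,j} - mean_j), with n-1 = 4:
  s[A,A] = ((1.4)·(1.4) + (-2.6)·(-2.6) + (-1.6)·(-1.6) + (3.4)·(3.4) + (-0.6)·(-0.6)) / 4 = 23.2/4 = 5.8
  s[A,B] = ((1.4)·(0) + (-2.6)·(0) + (-1.6)·(-3) + (3.4)·(2) + (-0.6)·(1)) / 4 = 11/4 = 2.75
  s[B,B] = ((0)·(0) + (0)·(0) + (-3)·(-3) + (2)·(2) + (1)·(1)) / 4 = 14/4 = 3.5
  Sample standard deviations s_i = √(s[i,i]):
  s(A) = √(5.8) = 2.4083
  s(B) = √(3.5) = 1.8708

Step 3 — r_{ij} = s_{ij} / (s_i · s_j):
  r[A,A] = 1 (diagonal).
  r[A,B] = 2.75 / (2.4083 · 1.8708) = 2.75 / 4.5056 = 0.6104
  r[B,B] = 1 (diagonal).

R is symmetric with unit diagonal. Assembling:

R = [[1, 0.6104],
 [0.6104, 1]]


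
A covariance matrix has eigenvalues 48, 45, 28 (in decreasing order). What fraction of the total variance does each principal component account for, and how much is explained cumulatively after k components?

Step 1 — total variance = trace(Sigma) = Σ λ_i = 48 + 45 + 28 = 121.

Step 2 — fraction explained by component i = λ_i / Σ λ:
  PC1: 48/121 = 0.3967
  PC2: 45/121 = 0.3719
  PC3: 28/121 = 0.2314

Step 3 — cumulative fraction after k components = (λ_1 + ... + λ_k) / Σ λ:
  k = 1: 48/121 = 0.3967
  k = 2: (48 + 45)/121 = 93/121 = 0.7686
  k = 3: (48 + 45 + 28)/121 = 121/121 = 1

Summary (fraction, with percent):

explained: PC1 0.3967 (39.67%), PC2 0.3719 (37.19%), PC3 0.2314 (23.14%);  cumulative: 0.3967, 0.7686, 1


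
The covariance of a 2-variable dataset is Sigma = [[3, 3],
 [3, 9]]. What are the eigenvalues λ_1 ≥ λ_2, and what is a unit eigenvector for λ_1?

Step 1 — characteristic polynomial of 2×2 Sigma:
  det(Sigma - λI) = λ² - trace · λ + det = 0.
  trace = 3 + 9 = 12, det = 3·9 - (3)² = 18.
Step 2 — discriminant:
  Δ = trace² - 4·det = 144 - 72 = 72.
Step 3 — eigenvalues:
  λ = (trace ± √Δ)/2 = (12 ± 8.4853)/2,
  λ_1 = 10.2426,  λ_2 = 1.7574.

Step 4 — unit eigenvector for λ_1: solve (Sigma - λ_1 I)v = 0. First row:
  (3 - 10.2426)·v_x + (3)·v_y = 0, i.e. (-7.2426)·v_x + (3)·v_y = 0,
  so v ∝ (b, λ_1 - a) = (3, 7.2426) = u.
  ||u|| = √((3)² + (7.2426)²) = √(61.4558) ≈ 7.8394,
  v_1 = u/||u|| ≈ (0.3827, 0.9239) (||v_1|| = 1).

λ_1 = 10.2426,  λ_2 = 1.7574;  v_1 ≈ (0.3827, 0.9239)


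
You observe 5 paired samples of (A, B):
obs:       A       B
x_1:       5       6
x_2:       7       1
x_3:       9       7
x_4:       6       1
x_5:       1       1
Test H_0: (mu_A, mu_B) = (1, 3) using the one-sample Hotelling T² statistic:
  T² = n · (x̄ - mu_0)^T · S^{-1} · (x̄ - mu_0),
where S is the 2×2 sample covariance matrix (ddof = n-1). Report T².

Step 1 — sample mean vector:
  mean(A) = (5 + 7 + 9 + 6 + 1) / 5 = 28/5 = 5.6
  mean(B) = (6 + 1 + 7 + 1 + 1) / 5 = 16/5 = 3.2
  x̄ = (5.6, 3.2),  deviation x̄ - mu_0 = (5.6, 3.2) - (1, 3) = (4.6, 0.2).

Step 2 — sample covariance matrix, S[i,j] = (1/(n-1)) · Σ_k (x_{k,i} - mean_i) · (x_{k,j} - mean_j), divisor n-1 = 4:
  S[A,A] = ((-0.6)·(-0.6) + (1.4)·(1.4) + (3.4)·(3.4) + (0.4)·(0.4) + (-4.6)·(-4.6)) / 4 = 35.2/4 = 8.8
  S[A,B] = ((-0.6)·(2.8) + (1.4)·(-2.2) + (3.4)·(3.8) + (0.4)·(-2.2) + (-4.6)·(-2.2)) / 4 = 17.4/4 = 4.35
  S[B,B] = ((2.8)·(2.8) + (-2.2)·(-2.2) + (3.8)·(3.8) + (-2.2)·(-2.2) + (-2.2)·(-2.2)) / 4 = 36.8/4 = 9.2
  S = [[8.8, 4.35],
 [4.35, 9.2]].

Step 3 — invert S. det(S) = 8.8·9.2 - (4.35)² = 62.0375.
  S^{-1} = (1/det) · [[d, -b], [-b, a]] = [[0.1483, -0.0701],
 [-0.0701, 0.1418]].

Step 4 — quadratic form (x̄ - mu_0)^T · S^{-1} · (x̄ - mu_0):
  S^{-1} · (x̄ - mu_0) = (0.6681, -0.2942),
  (x̄ - mu_0)^T · [...] = (4.6)·(0.6681) + (0.2)·(-0.2942) = 3.0146.

Step 5 — scale by n: T² = 5 · 3.0146 = 15.0731.

T² ≈ 15.0731


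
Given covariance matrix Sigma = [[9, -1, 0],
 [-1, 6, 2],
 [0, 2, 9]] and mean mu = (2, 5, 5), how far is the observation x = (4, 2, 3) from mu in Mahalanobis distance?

Step 1 — centre the observation: (x - mu) = (2, -3, -2).

Step 2 — invert Sigma (cofactor / det for 3×3, or solve directly):
  Sigma^{-1} = [[0.1134, 0.0204, -0.0045],
 [0.0204, 0.1837, -0.0408],
 [-0.0045, -0.0408, 0.1202]].

Step 3 — form the quadratic (x - mu)^T · Sigma^{-1} · (x - mu):
  Sigma^{-1} · (x - mu) = (0.1746, -0.4286, -0.127).
  (x - mu)^T · [Sigma^{-1} · (x - mu)] = (2)·(0.1746) + (-3)·(-0.4286) + (-2)·(-0.127) = 1.8889.

Step 4 — take square root: d = √(1.8889) ≈ 1.3744.

d(x, mu) = √(1.8889) ≈ 1.3744


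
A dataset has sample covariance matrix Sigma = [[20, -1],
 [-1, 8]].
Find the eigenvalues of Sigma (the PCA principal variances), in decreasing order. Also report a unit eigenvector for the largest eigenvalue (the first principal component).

Step 1 — characteristic polynomial of 2×2 Sigma:
  det(Sigma - λI) = λ² - trace · λ + det = 0.
  trace = 20 + 8 = 28, det = 20·8 - (-1)² = 159.
Step 2 — discriminant:
  Δ = trace² - 4·det = 784 - 636 = 148.
Step 3 — eigenvalues:
  λ = (trace ± √Δ)/2 = (28 ± 12.1655)/2,
  λ_1 = 20.0828,  λ_2 = 7.9172.

Step 4 — unit eigenvector for λ_1: solve (Sigma - λ_1 I)v = 0. First row:
  (20 - 20.0828)·v_x + (-1)·v_y = 0, i.e. (-0.0828)·v_x + (-1)·v_y = 0,
  so v ∝ (b, λ_1 - a) = (-1, 0.0828); multiply by -1 so the first entry is positive: u = (1, -0.0828).
  ||u|| = √((1)² + (-0.0828)²) = √(1.0068) ≈ 1.0034,
  v_1 = u/||u|| ≈ (0.9966, -0.0825) (||v_1|| = 1).

λ_1 = 20.0828,  λ_2 = 7.9172;  v_1 ≈ (0.9966, -0.0825)


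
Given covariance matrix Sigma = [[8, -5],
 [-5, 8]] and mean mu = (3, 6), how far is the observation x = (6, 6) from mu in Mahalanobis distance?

Step 1 — centre the observation: (x - mu) = (3, 0).

Step 2 — invert Sigma. det(Sigma) = 8·8 - (-5)² = 39.
  Sigma^{-1} = (1/det) · [[d, -b], [-b, a]] = [[0.2051, 0.1282],
 [0.1282, 0.2051]].

Step 3 — form the quadratic (x - mu)^T · Sigma^{-1} · (x - mu):
  Sigma^{-1} · (x - mu) = (0.6154, 0.3846).
  (x - mu)^T · [Sigma^{-1} · (x - mu)] = (3)·(0.6154) + (0)·(0.3846) = 1.8462.

Step 4 — take square root: d = √(1.8462) ≈ 1.3587.

d(x, mu) = √(1.8462) ≈ 1.3587


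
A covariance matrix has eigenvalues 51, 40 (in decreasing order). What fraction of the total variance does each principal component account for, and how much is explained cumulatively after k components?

Step 1 — total variance = trace(Sigma) = Σ λ_i = 51 + 40 = 91.

Step 2 — fraction explained by component i = λ_i / Σ λ:
  PC1: 51/91 = 0.5604
  PC2: 40/91 = 0.4396

Step 3 — cumulative fraction after k components = (λ_1 + ... + λ_k) / Σ λ:
  k = 1: 51/91 = 0.5604
  k = 2: (51 + 40)/91 = 91/91 = 1

Summary (fraction, with percent):

explained: PC1 0.5604 (56.04%), PC2 0.4396 (43.96%);  cumulative: 0.5604, 1


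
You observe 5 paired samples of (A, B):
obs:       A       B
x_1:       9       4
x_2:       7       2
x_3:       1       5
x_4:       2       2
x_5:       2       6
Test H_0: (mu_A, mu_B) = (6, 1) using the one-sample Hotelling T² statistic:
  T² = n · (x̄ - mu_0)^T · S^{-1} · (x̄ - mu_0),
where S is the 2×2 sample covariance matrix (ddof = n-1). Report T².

Step 1 — sample mean vector:
  mean(A) = (9 + 7 + 1 + 2 + 2) / 5 = 21/5 = 4.2
  mean(B) = (4 + 2 + 5 + 2 + 6) / 5 = 19/5 = 3.8
  x̄ = (4.2, 3.8),  deviation x̄ - mu_0 = (4.2, 3.8) - (6, 1) = (-1.8, 2.8).

Step 2 — sample covariance matrix, S[i,j] = (1/(n-1)) · Σ_k (x_{k,i} - mean_i) · (x_{k,j} - mean_j), divisor n-1 = 4:
  S[A,A] = ((4.8)·(4.8) + (2.8)·(2.8) + (-3.2)·(-3.2) + (-2.2)·(-2.2) + (-2.2)·(-2.2)) / 4 = 50.8/4 = 12.7
  S[A,B] = ((4.8)·(0.2) + (2.8)·(-1.8) + (-3.2)·(1.2) + (-2.2)·(-1.8) + (-2.2)·(2.2)) / 4 = -8.8/4 = -2.2
  S[B,B] = ((0.2)·(0.2) + (-1.8)·(-1.8) + (1.2)·(1.2) + (-1.8)·(-1.8) + (2.2)·(2.2)) / 4 = 12.8/4 = 3.2
  S = [[12.7, -2.2],
 [-2.2, 3.2]].

Step 3 — invert S. det(S) = 12.7·3.2 - (-2.2)² = 35.8.
  S^{-1} = (1/det) · [[d, -b], [-b, a]] = [[0.0894, 0.0615],
 [0.0615, 0.3547]].

Step 4 — quadratic form (x̄ - mu_0)^T · S^{-1} · (x̄ - mu_0):
  S^{-1} · (x̄ - mu_0) = (0.0112, 0.8827),
  (x̄ - mu_0)^T · [...] = (-1.8)·(0.0112) + (2.8)·(0.8827) = 2.4514.

Step 5 — scale by n: T² = 5 · 2.4514 = 12.257.

T² ≈ 12.257


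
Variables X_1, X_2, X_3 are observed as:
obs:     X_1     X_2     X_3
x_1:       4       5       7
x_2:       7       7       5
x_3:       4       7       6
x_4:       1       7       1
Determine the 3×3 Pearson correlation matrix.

Step 1 — column means:
  mean(X_1) = (4 + 7 + 4 + 1) / 4 = 16/4 = 4
  mean(X_2) = (5 + 7 + 7 + 7) / 4 = 26/4 = 6.5
  mean(X_3) = (7 + 5 + 6 + 1) / 4 = 19/4 = 4.75

Step 2 — sample variances and covariances s[i,j] = (1/(n-1)) · Σ_k (x_{k,i} - mean_i) · (x_{k,j} - mean_j), with n-1 = 3:
  s[X_1,X_1] = ((0)·(0) + (3)·(3) + (0)·(0) + (-3)·(-3)) / 3 = 18/3 = 6
  s[X_1,X_2] = ((0)·(-1.5) + (3)·(0.5) + (0)·(0.5) + (-3)·(0.5)) / 3 = 0/3 = 0
  s[X_1,X_3] = ((0)·(2.25) + (3)·(0.25) + (0)·(1.25) + (-3)·(-3.75)) / 3 = 12/3 = 4
  s[X_2,X_2] = ((-1.5)·(-1.5) + (0.5)·(0.5) + (0.5)·(0.5) + (0.5)·(0.5)) / 3 = 3/3 = 1
  s[X_2,X_3] = ((-1.5)·(2.25) + (0.5)·(0.25) + (0.5)·(1.25) + (0.5)·(-3.75)) / 3 = -4.5/3 = -1.5
  s[X_3,X_3] = ((2.25)·(2.25) + (0.25)·(0.25) + (1.25)·(1.25) + (-3.75)·(-3.75)) / 3 = 20.75/3 = 6.9167
  Sample standard deviations s_i = √(s[i,i]):
  s(X_1) = √(6) = 2.4495
  s(X_2) = √(1) = 1
  s(X_3) = √(6.9167) = 2.63

Step 3 — r_{ij} = s_{ij} / (s_i · s_j):
  r[X_1,X_1] = 1 (diagonal).
  r[X_1,X_2] = 0 / (2.4495 · 1) = 0 / 2.4495 = 0
  r[X_1,X_3] = 4 / (2.4495 · 2.63) = 4 / 6.442 = 0.6209
  r[X_2,X_2] = 1 (diagonal).
  r[X_2,X_3] = -1.5 / (1 · 2.63) = -1.5 / 2.63 = -0.5704
  r[X_3,X_3] = 1 (diagonal).

R is symmetric with unit diagonal. Assembling:

R = [[1, 0, 0.6209],
 [0, 1, -0.5704],
 [0.6209, -0.5704, 1]]


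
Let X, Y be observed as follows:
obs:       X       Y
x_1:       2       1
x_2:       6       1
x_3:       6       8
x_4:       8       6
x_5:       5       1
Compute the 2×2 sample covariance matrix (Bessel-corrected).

Step 1 — column means:
  mean(X) = (2 + 6 + 6 + 8 + 5) / 5 = 27/5 = 5.4
  mean(Y) = (1 + 1 + 8 + 6 + 1) / 5 = 17/5 = 3.4

Step 2 — sample covariance S[i,j] = (1/(n-1)) · Σ_k (x_{k,i} - mean_i) · (x_{k,j} - mean_j), with n-1 = 4.
  S[X,X] = ((-3.4)·(-3.4) + (0.6)·(0.6) + (0.6)·(0.6) + (2.6)·(2.6) + (-0.4)·(-0.4)) / 4 = 19.2/4 = 4.8
  S[X,Y] = ((-3.4)·(-2.4) + (0.6)·(-2.4) + (0.6)·(4.6) + (2.6)·(2.6) + (-0.4)·(-2.4)) / 4 = 17.2/4 = 4.3
  S[Y,Y] = ((-2.4)·(-2.4) + (-2.4)·(-2.4) + (4.6)·(4.6) + (2.6)·(2.6) + (-2.4)·(-2.4)) / 4 = 45.2/4 = 11.3

S is symmetric (S[j,i] = S[i,j]). Assembling:

S = [[4.8, 4.3],
 [4.3, 11.3]]


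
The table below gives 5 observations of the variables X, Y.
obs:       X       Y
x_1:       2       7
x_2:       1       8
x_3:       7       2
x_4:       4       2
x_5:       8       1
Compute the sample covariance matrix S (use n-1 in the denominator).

Step 1 — column means:
  mean(X) = (2 + 1 + 7 + 4 + 8) / 5 = 22/5 = 4.4
  mean(Y) = (7 + 8 + 2 + 2 + 1) / 5 = 20/5 = 4

Step 2 — sample covariance S[i,j] = (1/(n-1)) · Σ_k (x_{k,i} - mean_i) · (x_{k,j} - mean_j), with n-1 = 4.
  S[X,X] = ((-2.4)·(-2.4) + (-3.4)·(-3.4) + (2.6)·(2.6) + (-0.4)·(-0.4) + (3.6)·(3.6)) / 4 = 37.2/4 = 9.3
  S[X,Y] = ((-2.4)·(3) + (-3.4)·(4) + (2.6)·(-2) + (-0.4)·(-2) + (3.6)·(-3)) / 4 = -36/4 = -9
  S[Y,Y] = ((3)·(3) + (4)·(4) + (-2)·(-2) + (-2)·(-2) + (-3)·(-3)) / 4 = 42/4 = 10.5

S is symmetric (S[j,i] = S[i,j]). Assembling:

S = [[9.3, -9],
 [-9, 10.5]]


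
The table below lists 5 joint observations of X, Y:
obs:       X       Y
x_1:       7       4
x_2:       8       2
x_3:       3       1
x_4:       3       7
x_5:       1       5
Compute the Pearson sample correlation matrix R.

Step 1 — column means:
  mean(X) = (7 + 8 + 3 + 3 + 1) / 5 = 22/5 = 4.4
  mean(Y) = (4 + 2 + 1 + 7 + 5) / 5 = 19/5 = 3.8

Step 2 — sample variances and covariances s[i,j] = (1/(n-1)) · Σ_k (x_{k,i} - mean_i) · (x_{k,j} - mean_j), with n-1 = 4:
  s[X,X] = ((2.6)·(2.6) + (3.6)·(3.6) + (-1.4)·(-1.4) + (-1.4)·(-1.4) + (-3.4)·(-3.4)) / 4 = 35.2/4 = 8.8
  s[X,Y] = ((2.6)·(0.2) + (3.6)·(-1.8) + (-1.4)·(-2.8) + (-1.4)·(3.2) + (-3.4)·(1.2)) / 4 = -10.6/4 = -2.65
  s[Y,Y] = ((0.2)·(0.2) + (-1.8)·(-1.8) + (-2.8)·(-2.8) + (3.2)·(3.2) + (1.2)·(1.2)) / 4 = 22.8/4 = 5.7
  Sample standard deviations s_i = √(s[i,i]):
  s(X) = √(8.8) = 2.9665
  s(Y) = √(5.7) = 2.3875

Step 3 — r_{ij} = s_{ij} / (s_i · s_j):
  r[X,X] = 1 (diagonal).
  r[X,Y] = -2.65 / (2.9665 · 2.3875) = -2.65 / 7.0824 = -0.3742
  r[Y,Y] = 1 (diagonal).

R is symmetric with unit diagonal. Assembling:

R = [[1, -0.3742],
 [-0.3742, 1]]


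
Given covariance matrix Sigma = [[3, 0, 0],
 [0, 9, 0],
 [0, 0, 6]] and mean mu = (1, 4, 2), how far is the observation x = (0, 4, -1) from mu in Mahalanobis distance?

Step 1 — centre the observation: (x - mu) = (-1, 0, -3).

Step 2 — invert Sigma (cofactor / det for 3×3, or solve directly):
  Sigma^{-1} = [[0.3333, 0, 0],
 [0, 0.1111, 0],
 [0, 0, 0.1667]].

Step 3 — form the quadratic (x - mu)^T · Sigma^{-1} · (x - mu):
  Sigma^{-1} · (x - mu) = (-0.3333, 0, -0.5).
  (x - mu)^T · [Sigma^{-1} · (x - mu)] = (-1)·(-0.3333) + (0)·(0) + (-3)·(-0.5) = 1.8333.

Step 4 — take square root: d = √(1.8333) ≈ 1.354.

d(x, mu) = √(1.8333) ≈ 1.354


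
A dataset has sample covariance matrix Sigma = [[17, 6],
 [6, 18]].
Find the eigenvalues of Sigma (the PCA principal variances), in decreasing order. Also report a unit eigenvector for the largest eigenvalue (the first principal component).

Step 1 — characteristic polynomial of 2×2 Sigma:
  det(Sigma - λI) = λ² - trace · λ + det = 0.
  trace = 17 + 18 = 35, det = 17·18 - (6)² = 270.
Step 2 — discriminant:
  Δ = trace² - 4·det = 1225 - 1080 = 145.
Step 3 — eigenvalues:
  λ = (trace ± √Δ)/2 = (35 ± 12.0416)/2,
  λ_1 = 23.5208,  λ_2 = 11.4792.

Step 4 — unit eigenvector for λ_1: solve (Sigma - λ_1 I)v = 0. First row:
  (17 - 23.5208)·v_x + (6)·v_y = 0, i.e. (-6.5208)·v_x + (6)·v_y = 0,
  so v ∝ (b, λ_1 - a) = (6, 6.5208) = u.
  ||u|| = √((6)² + (6.5208)²) = √(78.5208) ≈ 8.8612,
  v_1 = u/||u|| ≈ (0.6771, 0.7359) (||v_1|| = 1).

λ_1 = 23.5208,  λ_2 = 11.4792;  v_1 ≈ (0.6771, 0.7359)


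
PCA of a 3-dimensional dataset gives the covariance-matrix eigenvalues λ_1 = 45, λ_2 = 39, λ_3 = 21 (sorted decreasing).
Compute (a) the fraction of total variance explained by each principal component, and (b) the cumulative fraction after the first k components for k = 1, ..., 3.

Step 1 — total variance = trace(Sigma) = Σ λ_i = 45 + 39 + 21 = 105.

Step 2 — fraction explained by component i = λ_i / Σ λ:
  PC1: 45/105 = 0.4286
  PC2: 39/105 = 0.3714
  PC3: 21/105 = 0.2

Step 3 — cumulative fraction after k components = (λ_1 + ... + λ_k) / Σ λ:
  k = 1: 45/105 = 0.4286
  k = 2: (45 + 39)/105 = 84/105 = 0.8
  k = 3: (45 + 39 + 21)/105 = 105/105 = 1

Summary (fraction, with percent):

explained: PC1 0.4286 (42.86%), PC2 0.3714 (37.14%), PC3 0.2 (20%);  cumulative: 0.4286, 0.8, 1


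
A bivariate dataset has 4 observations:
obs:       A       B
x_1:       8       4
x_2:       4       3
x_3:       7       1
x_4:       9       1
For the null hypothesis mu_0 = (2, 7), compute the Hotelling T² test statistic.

Step 1 — sample mean vector:
  mean(A) = (8 + 4 + 7 + 9) / 4 = 28/4 = 7
  mean(B) = (4 + 3 + 1 + 1) / 4 = 9/4 = 2.25
  x̄ = (7, 2.25),  deviation x̄ - mu_0 = (7, 2.25) - (2, 7) = (5, -4.75).

Step 2 — sample covariance matrix, S[i,j] = (1/(n-1)) · Σ_k (x_{k,i} - mean_i) · (x_{k,j} - mean_j), divisor n-1 = 3:
  S[A,A] = ((1)·(1) + (-3)·(-3) + (0)·(0) + (2)·(2)) / 3 = 14/3 = 4.6667
  S[A,B] = ((1)·(1.75) + (-3)·(0.75) + (0)·(-1.25) + (2)·(-1.25)) / 3 = -3/3 = -1
  S[B,B] = ((1.75)·(1.75) + (0.75)·(0.75) + (-1.25)·(-1.25) + (-1.25)·(-1.25)) / 3 = 6.75/3 = 2.25
  S = [[4.6667, -1],
 [-1, 2.25]].

Step 3 — invert S. det(S) = 4.6667·2.25 - (-1)² = 9.5.
  S^{-1} = (1/det) · [[d, -b], [-b, a]] = [[0.2368, 0.1053],
 [0.1053, 0.4912]].

Step 4 — quadratic form (x̄ - mu_0)^T · S^{-1} · (x̄ - mu_0):
  S^{-1} · (x̄ - mu_0) = (0.6842, -1.807),
  (x̄ - mu_0)^T · [...] = (5)·(0.6842) + (-4.75)·(-1.807) = 12.0044.

Step 5 — scale by n: T² = 4 · 12.0044 = 48.0175.

T² ≈ 48.0175


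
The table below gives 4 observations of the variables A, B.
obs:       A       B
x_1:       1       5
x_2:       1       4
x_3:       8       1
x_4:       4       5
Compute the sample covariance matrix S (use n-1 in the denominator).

Step 1 — column means:
  mean(A) = (1 + 1 + 8 + 4) / 4 = 14/4 = 3.5
  mean(B) = (5 + 4 + 1 + 5) / 4 = 15/4 = 3.75

Step 2 — sample covariance S[i,j] = (1/(n-1)) · Σ_k (x_{k,i} - mean_i) · (x_{k,j} - mean_j), with n-1 = 3.
  S[A,A] = ((-2.5)·(-2.5) + (-2.5)·(-2.5) + (4.5)·(4.5) + (0.5)·(0.5)) / 3 = 33/3 = 11
  S[A,B] = ((-2.5)·(1.25) + (-2.5)·(0.25) + (4.5)·(-2.75) + (0.5)·(1.25)) / 3 = -15.5/3 = -5.1667
  S[B,B] = ((1.25)·(1.25) + (0.25)·(0.25) + (-2.75)·(-2.75) + (1.25)·(1.25)) / 3 = 10.75/3 = 3.5833

S is symmetric (S[j,i] = S[i,j]). Assembling:

S = [[11, -5.1667],
 [-5.1667, 3.5833]]


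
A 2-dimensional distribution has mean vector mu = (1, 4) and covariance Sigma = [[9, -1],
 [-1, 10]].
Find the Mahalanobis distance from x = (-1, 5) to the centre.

Step 1 — centre the observation: (x - mu) = (-2, 1).

Step 2 — invert Sigma. det(Sigma) = 9·10 - (-1)² = 89.
  Sigma^{-1} = (1/det) · [[d, -b], [-b, a]] = [[0.1124, 0.0112],
 [0.0112, 0.1011]].

Step 3 — form the quadratic (x - mu)^T · Sigma^{-1} · (x - mu):
  Sigma^{-1} · (x - mu) = (-0.2135, 0.0787).
  (x - mu)^T · [Sigma^{-1} · (x - mu)] = (-2)·(-0.2135) + (1)·(0.0787) = 0.5056.

Step 4 — take square root: d = √(0.5056) ≈ 0.7111.

d(x, mu) = √(0.5056) ≈ 0.7111


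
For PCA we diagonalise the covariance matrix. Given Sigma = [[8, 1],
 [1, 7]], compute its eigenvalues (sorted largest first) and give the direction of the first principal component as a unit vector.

Step 1 — characteristic polynomial of 2×2 Sigma:
  det(Sigma - λI) = λ² - trace · λ + det = 0.
  trace = 8 + 7 = 15, det = 8·7 - (1)² = 55.
Step 2 — discriminant:
  Δ = trace² - 4·det = 225 - 220 = 5.
Step 3 — eigenvalues:
  λ = (trace ± √Δ)/2 = (15 ± 2.2361)/2,
  λ_1 = 8.618,  λ_2 = 6.382.

Step 4 — unit eigenvector for λ_1: solve (Sigma - λ_1 I)v = 0. First row:
  (8 - 8.618)·v_x + (1)·v_y = 0, i.e. (-0.618)·v_x + (1)·v_y = 0,
  so v ∝ (b, λ_1 - a) = (1, 0.618) = u.
  ||u|| = √((1)² + (0.618)²) = √(1.382) ≈ 1.1756,
  v_1 = u/||u|| ≈ (0.8507, 0.5257) (||v_1|| = 1).

λ_1 = 8.618,  λ_2 = 6.382;  v_1 ≈ (0.8507, 0.5257)


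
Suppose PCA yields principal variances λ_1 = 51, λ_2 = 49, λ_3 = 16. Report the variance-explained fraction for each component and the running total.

Step 1 — total variance = trace(Sigma) = Σ λ_i = 51 + 49 + 16 = 116.

Step 2 — fraction explained by component i = λ_i / Σ λ:
  PC1: 51/116 = 0.4397
  PC2: 49/116 = 0.4224
  PC3: 16/116 = 0.1379

Step 3 — cumulative fraction after k components = (λ_1 + ... + λ_k) / Σ λ:
  k = 1: 51/116 = 0.4397
  k = 2: (51 + 49)/116 = 100/116 = 0.8621
  k = 3: (51 + 49 + 16)/116 = 116/116 = 1

Summary (fraction, with percent):

explained: PC1 0.4397 (43.97%), PC2 0.4224 (42.24%), PC3 0.1379 (13.79%);  cumulative: 0.4397, 0.8621, 1


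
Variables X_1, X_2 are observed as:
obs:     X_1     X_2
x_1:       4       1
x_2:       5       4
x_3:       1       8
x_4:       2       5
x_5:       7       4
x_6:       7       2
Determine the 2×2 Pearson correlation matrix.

Step 1 — column means:
  mean(X_1) = (4 + 5 + 1 + 2 + 7 + 7) / 6 = 26/6 = 4.3333
  mean(X_2) = (1 + 4 + 8 + 5 + 4 + 2) / 6 = 24/6 = 4

Step 2 — sample variances and covariances s[i,j] = (1/(n-1)) · Σ_k (x_{k,i} - mean_i) · (x_{k,j} - mean_j), with n-1 = 5:
  s[X_1,X_1] = ((-0.3333)·(-0.3333) + (0.6667)·(0.6667) + (-3.3333)·(-3.3333) + (-2.3333)·(-2.3333) + (2.6667)·(2.6667) + (2.6667)·(2.6667)) / 5 = 31.3333/5 = 6.2667
  s[X_1,X_2] = ((-0.3333)·(-3) + (0.6667)·(0) + (-3.3333)·(4) + (-2.3333)·(1) + (2.6667)·(0) + (2.6667)·(-2)) / 5 = -20/5 = -4
  s[X_2,X_2] = ((-3)·(-3) + (0)·(0) + (4)·(4) + (1)·(1) + (0)·(0) + (-2)·(-2)) / 5 = 30/5 = 6
  Sample standard deviations s_i = √(s[i,i]):
  s(X_1) = √(6.2667) = 2.5033
  s(X_2) = √(6) = 2.4495

Step 3 — r_{ij} = s_{ij} / (s_i · s_j):
  r[X_1,X_1] = 1 (diagonal).
  r[X_1,X_2] = -4 / (2.5033 · 2.4495) = -4 / 6.1319 = -0.6523
  r[X_2,X_2] = 1 (diagonal).

R is symmetric with unit diagonal. Assembling:

R = [[1, -0.6523],
 [-0.6523, 1]]
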